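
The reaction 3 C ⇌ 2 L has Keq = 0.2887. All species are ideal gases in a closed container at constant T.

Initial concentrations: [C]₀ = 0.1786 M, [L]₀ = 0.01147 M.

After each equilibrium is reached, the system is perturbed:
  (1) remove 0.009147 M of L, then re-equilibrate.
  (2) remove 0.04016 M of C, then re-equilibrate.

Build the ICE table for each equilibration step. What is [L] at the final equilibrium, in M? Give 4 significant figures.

Q₀ = 0.02309 vs Keq = 0.2887 ⇒ Q<K, forward
Step 1:
                    C           L
  Initial      0.1786     0.01147
  Change     -0.02929     0.01953
  Equil        0.1493       0.031
  solve Keq expr → x = 0.009764; check Q = 0.2887
Then remove 0.009147 M of L.
Step 2:
                    C           L
  Initial      0.1493     0.02185
  Change    -0.009399    0.006266
  Equil        0.1399     0.02812
  solve Keq expr → x = 0.003133; check Q = 0.2887
Then remove 0.04016 M of C.
Step 3:
                    C           L
  Initial     0.09975     0.02812
  Change      0.01205   -0.008033
  Equil        0.1118     0.02008
  solve Keq expr → x = -0.004017; check Q = 0.2887

[L]_eq = 0.02008 M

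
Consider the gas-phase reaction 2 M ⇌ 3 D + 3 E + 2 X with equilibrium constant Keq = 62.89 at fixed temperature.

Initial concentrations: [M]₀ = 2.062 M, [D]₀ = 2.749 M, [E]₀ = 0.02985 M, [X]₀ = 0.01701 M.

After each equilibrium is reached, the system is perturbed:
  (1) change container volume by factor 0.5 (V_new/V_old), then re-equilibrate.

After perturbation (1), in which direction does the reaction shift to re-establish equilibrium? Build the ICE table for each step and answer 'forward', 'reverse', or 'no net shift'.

Q₀ = 3.7600e-08 vs Keq = 62.89 ⇒ Q<K, forward
Step 1:
                   M          D          E          X
  I            2.062      2.749    0.02985    0.01701
  C          -0.8309      1.246      1.246     0.8309
  E            1.231      3.995      1.276     0.8479
  solve Keq expr → x = 0.4155; check Q = 62.89
Then change container volume by factor 0.5 (V_new/V_old).
Step 2:
                   M          D          E          X
  I            2.462      7.991      2.552      1.696
  C           0.7892     -1.184     -1.184    -0.7892
  E            3.251      6.807      1.369     0.9067
  solve Keq expr → x = -0.3946; check Q = 62.89

Direction: reverse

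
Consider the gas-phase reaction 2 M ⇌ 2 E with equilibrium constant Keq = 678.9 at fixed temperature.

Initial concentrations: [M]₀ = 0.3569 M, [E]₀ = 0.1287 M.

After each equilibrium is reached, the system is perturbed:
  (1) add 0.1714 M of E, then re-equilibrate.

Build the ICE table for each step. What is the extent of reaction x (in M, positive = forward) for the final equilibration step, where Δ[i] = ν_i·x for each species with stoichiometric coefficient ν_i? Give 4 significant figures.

x = -0.003168 M

Q₀ = 0.13 vs Keq = 678.9 ⇒ Q<K, forward
Step 1:
                   M          E
  init        0.3569     0.1287
  Δ           -0.339      0.339
  eq         0.01795     0.4677
  solve Keq expr → x = 0.1695; check Q = 678.9
Then add 0.1714 M of E.
Step 2:
                   M          E
  init       0.01795     0.6391
  Δ         0.006335  -0.006335
  eq         0.02428     0.6327
  solve Keq expr → x = -0.003168; check Q = 678.9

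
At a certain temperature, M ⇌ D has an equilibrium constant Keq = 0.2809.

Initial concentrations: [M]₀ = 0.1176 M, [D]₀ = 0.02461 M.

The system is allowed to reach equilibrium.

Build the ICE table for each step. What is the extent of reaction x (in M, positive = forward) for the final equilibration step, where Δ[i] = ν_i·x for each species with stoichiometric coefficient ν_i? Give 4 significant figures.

x = 0.006577 M

Q₀ = 0.2093 vs Keq = 0.2809 ⇒ Q<K, forward
Step 1:
                   M          D
  I           0.1176    0.02461
  C        -0.006577   0.006577
  E            0.111    0.03119
  solve Keq expr → x = 0.006577; check Q = 0.2809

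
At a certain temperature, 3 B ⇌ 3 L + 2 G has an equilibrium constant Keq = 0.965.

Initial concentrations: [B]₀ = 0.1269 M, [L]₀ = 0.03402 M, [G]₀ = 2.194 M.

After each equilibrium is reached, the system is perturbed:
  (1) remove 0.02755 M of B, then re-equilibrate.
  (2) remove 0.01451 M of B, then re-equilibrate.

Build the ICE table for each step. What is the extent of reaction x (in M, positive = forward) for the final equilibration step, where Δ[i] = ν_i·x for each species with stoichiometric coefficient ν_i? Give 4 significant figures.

x = -0.001772 M

Q₀ = 0.09275 vs Keq = 0.965 ⇒ Q<K, forward
Step 1:
                    B           L           G
  init         0.1269     0.03402       2.194
  Δ           -0.0252      0.0252      0.0168
  eq           0.1017     0.05922       2.211
  solve Keq expr → x = 0.0084; check Q = 0.965
Then remove 0.02755 M of B.
Step 2:
                    B           L           G
  init        0.07415     0.05922       2.211
  Δ           0.01008    -0.01008   -0.006717
  eq          0.08423     0.04914       2.204
  solve Keq expr → x = -0.003359; check Q = 0.965
Then remove 0.01451 M of B.
Step 3:
                    B           L           G
  init        0.06972     0.04914       2.204
  Δ          0.005317   -0.005317   -0.003545
  eq          0.07503     0.04383       2.201
  solve Keq expr → x = -0.001772; check Q = 0.965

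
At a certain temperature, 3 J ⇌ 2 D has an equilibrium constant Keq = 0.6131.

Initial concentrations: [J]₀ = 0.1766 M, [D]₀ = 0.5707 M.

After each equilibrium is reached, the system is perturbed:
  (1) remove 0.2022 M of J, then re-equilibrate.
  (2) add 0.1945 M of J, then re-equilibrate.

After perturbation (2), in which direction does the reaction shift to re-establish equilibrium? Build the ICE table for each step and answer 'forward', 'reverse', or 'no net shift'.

Direction: forward

Q₀ = 59.13 vs Keq = 0.6131 ⇒ Q>K, reverse
Step 1:
                    J           D
  init         0.1766      0.5707
  Δ             0.375       -0.25
  eq           0.5516      0.3207
  solve Keq expr → x = -0.125; check Q = 0.6131
Then remove 0.2022 M of J.
Step 2:
                    J           D
  init         0.3494      0.3207
  Δ            0.1125    -0.07499
  eq           0.4618      0.2457
  solve Keq expr → x = -0.03749; check Q = 0.6131
Then add 0.1945 M of J.
Step 3:
                    J           D
  init         0.6563      0.2457
  Δ           -0.1081     0.07208
  eq           0.5482      0.3178
  solve Keq expr → x = 0.03604; check Q = 0.6131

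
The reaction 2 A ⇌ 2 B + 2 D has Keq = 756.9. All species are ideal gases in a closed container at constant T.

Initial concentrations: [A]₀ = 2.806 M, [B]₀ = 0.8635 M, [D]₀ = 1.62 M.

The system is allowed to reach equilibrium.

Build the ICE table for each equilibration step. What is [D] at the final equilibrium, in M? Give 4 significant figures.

[D]_eq = 3.964 M

Q₀ = 0.2485 vs Keq = 756.9 ⇒ Q<K, forward
Step 1:
                  A         B         D
  I           2.806    0.8635      1.62
  C          -2.344     2.344     2.344
  E          0.4621     3.207     3.964
  solve Keq expr → x = 1.172; check Q = 756.9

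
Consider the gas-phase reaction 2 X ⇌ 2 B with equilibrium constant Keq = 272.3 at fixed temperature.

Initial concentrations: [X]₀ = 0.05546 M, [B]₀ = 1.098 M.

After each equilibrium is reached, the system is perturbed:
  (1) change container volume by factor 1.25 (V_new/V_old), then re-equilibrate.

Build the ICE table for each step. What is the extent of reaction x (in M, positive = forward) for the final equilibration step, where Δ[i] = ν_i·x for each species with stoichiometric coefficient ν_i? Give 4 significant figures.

Q₀ = 392 vs Keq = 272.3 ⇒ Q>K, reverse
Step 1:
                   X          B
  Initial    0.05546      1.098
  Change     0.01045   -0.01045
  Equil      0.06591      1.088
  solve Keq expr → x = -0.005223; check Q = 272.3
Then change container volume by factor 1.25 (V_new/V_old).
Step 2:
                   X          B
  Initial    0.05273       0.87
  Change           0          0
  Equil      0.05273       0.87
  solve Keq expr → x = 0; check Q = 272.3

x = 0 M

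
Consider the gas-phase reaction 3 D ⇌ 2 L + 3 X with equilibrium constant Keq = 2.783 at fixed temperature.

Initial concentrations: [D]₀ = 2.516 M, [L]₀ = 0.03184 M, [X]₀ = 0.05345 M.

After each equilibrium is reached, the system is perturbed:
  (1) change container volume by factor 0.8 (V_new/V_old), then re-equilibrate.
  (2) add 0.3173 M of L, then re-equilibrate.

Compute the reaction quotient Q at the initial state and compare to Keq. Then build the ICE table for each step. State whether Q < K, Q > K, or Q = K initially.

Q₀ = 9.7198e-09 vs Keq = 2.783 ⇒ Q<K, forward
Step 1:
                  D         L         X
  init        2.516   0.03184   0.05345
  Δ          -1.449    0.9661     1.449
  eq          1.067     0.998     1.503
  solve Keq expr → x = 0.4831; check Q = 2.783
Then change container volume by factor 0.8 (V_new/V_old).
Step 2:
                  D         L         X
  init        1.334     1.247     1.878
  Δ         0.09091  -0.06061  -0.09091
  eq          1.424     1.187     1.787
  solve Keq expr → x = -0.0303; check Q = 2.783
Then add 0.3173 M of L.
Step 3:
                  D         L         X
  init        1.424     1.504     1.787
  Δ          0.1015  -0.06765   -0.1015
  eq          1.526     1.436     1.686
  solve Keq expr → x = -0.03383; check Q = 2.783

Q₀ = 9.7198e-09; Q < K (proceeds forward)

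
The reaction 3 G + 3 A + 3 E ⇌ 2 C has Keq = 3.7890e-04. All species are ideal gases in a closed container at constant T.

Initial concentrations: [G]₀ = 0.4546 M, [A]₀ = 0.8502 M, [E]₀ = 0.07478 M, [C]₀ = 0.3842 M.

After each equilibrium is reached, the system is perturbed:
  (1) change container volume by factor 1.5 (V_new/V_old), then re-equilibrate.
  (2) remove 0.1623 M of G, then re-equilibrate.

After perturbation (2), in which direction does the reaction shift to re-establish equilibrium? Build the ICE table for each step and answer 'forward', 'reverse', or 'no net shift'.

Direction: reverse

Q₀ = 6114 vs Keq = 3.7890e-04 ⇒ Q>K, reverse
Step 1:
                    G           A           E           C
  Initial      0.4546      0.8502     0.07478      0.3842
  Change        0.552       0.552       0.552      -0.368
  Equil         1.007       1.402      0.6268      0.0162
  solve Keq expr → x = -0.184; check Q = 3.7890e-04
Then change container volume by factor 1.5 (V_new/V_old).
Step 2:
                    G           A           E           C
  Initial      0.6711      0.9348      0.4179      0.0108
  Change      0.01192     0.01192     0.01192   -0.007947
  Equil         0.683      0.9467      0.4298    0.002852
  solve Keq expr → x = -0.003973; check Q = 3.7890e-04
Then remove 0.1623 M of G.
Step 3:
                    G           A           E           C
  Initial      0.5207      0.9467      0.4298    0.002852
  Change     0.001398    0.001398    0.001398 -9.3221e-04
  Equil        0.5221      0.9481      0.4312    0.001919
  solve Keq expr → x = -4.6610e-04; check Q = 3.7890e-04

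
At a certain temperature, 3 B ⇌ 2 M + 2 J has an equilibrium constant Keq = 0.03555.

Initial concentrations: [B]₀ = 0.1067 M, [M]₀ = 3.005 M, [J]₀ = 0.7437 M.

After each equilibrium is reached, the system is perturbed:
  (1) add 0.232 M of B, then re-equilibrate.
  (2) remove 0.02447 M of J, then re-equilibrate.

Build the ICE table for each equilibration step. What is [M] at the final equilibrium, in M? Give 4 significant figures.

[M]_eq = 2.396 M

Q₀ = 4111 vs Keq = 0.03555 ⇒ Q>K, reverse
Step 1:
                    B           M           J
  Initial      0.1067       3.005      0.7437
  Change       0.9794      -0.653      -0.653
  Equil         1.086       2.352     0.09074
  solve Keq expr → x = -0.3265; check Q = 0.03555
Then add 0.232 M of B.
Step 2:
                    B           M           J
  Initial       1.318       2.352     0.09074
  Change     -0.03656     0.02437     0.02437
  Equil         1.282       2.376      0.1151
  solve Keq expr → x = 0.01219; check Q = 0.03555
Then remove 0.02447 M of J.
Step 3:
                    B           M           J
  Initial       1.282       2.376     0.09064
  Change     -0.02943     0.01962     0.01962
  Equil         1.252       2.396      0.1103
  solve Keq expr → x = 0.009809; check Q = 0.03555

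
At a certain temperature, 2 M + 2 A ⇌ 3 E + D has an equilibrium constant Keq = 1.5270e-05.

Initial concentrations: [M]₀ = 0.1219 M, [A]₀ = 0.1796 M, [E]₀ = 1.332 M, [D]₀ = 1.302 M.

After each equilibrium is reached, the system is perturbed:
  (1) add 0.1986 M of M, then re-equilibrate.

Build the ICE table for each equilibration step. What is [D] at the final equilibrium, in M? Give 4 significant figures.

Q₀ = 6420 vs Keq = 1.5270e-05 ⇒ Q>K, reverse
Step 1:
                    M           A           E           D
  Initial      0.1219      0.1796       1.332       1.302
  Change       0.8702      0.8702      -1.305     -0.4351
  Equil        0.9921        1.05     0.02673      0.8669
  solve Keq expr → x = -0.4351; check Q = 1.5270e-05
Then add 0.1986 M of M.
Step 2:
                    M           A           E           D
  Initial       1.191        1.05     0.02673      0.8669
  Change    -0.002243   -0.002243    0.003364    0.001121
  Equil         1.188       1.048      0.0301       0.868
  solve Keq expr → x = 0.001121; check Q = 1.5270e-05

[D]_eq = 0.868 M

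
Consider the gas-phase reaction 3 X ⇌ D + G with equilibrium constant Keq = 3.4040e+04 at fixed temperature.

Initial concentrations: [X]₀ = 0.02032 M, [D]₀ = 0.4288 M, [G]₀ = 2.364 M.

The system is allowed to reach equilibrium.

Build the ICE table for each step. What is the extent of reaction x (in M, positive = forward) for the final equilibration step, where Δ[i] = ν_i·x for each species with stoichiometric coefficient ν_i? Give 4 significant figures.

x = -0.003525 M

Q₀ = 1.2082e+05 vs Keq = 3.4040e+04 ⇒ Q>K, reverse
Step 1:
                  X         D         G
  Initial   0.02032    0.4288     2.364
  Change    0.01058 -0.003525 -0.003525
  Equil      0.0309    0.4253      2.36
  solve Keq expr → x = -0.003525; check Q = 3.4040e+04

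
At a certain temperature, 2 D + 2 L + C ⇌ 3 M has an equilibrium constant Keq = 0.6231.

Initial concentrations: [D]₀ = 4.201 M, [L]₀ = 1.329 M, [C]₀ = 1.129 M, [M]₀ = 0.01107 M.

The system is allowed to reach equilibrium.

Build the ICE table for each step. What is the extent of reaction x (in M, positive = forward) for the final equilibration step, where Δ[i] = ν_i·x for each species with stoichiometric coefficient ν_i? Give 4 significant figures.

Q₀ = 3.8547e-08 vs Keq = 0.6231 ⇒ Q<K, forward
Step 1:
                  D         L         C         M
  I           4.201     1.329     1.129   0.01107
  C         -0.7784   -0.7784   -0.3892     1.168
  E           3.423    0.5506    0.7398     1.179
  solve Keq expr → x = 0.3892; check Q = 0.6231

x = 0.3892 M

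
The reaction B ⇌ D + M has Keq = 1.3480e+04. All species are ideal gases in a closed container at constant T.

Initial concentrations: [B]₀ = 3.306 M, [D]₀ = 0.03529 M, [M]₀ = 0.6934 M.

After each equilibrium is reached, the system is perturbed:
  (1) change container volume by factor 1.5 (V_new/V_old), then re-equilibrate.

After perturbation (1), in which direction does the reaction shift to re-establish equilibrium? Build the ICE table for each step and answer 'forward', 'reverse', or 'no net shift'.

Direction: forward

Q₀ = 0.007402 vs Keq = 1.3480e+04 ⇒ Q<K, forward
Step 1:
                    B           D           M
  Initial       3.306     0.03529      0.6934
  Change       -3.305       3.305       3.305
  Equil    9.9079e-04        3.34       3.998
  solve Keq expr → x = 3.305; check Q = 1.3480e+04
Then change container volume by factor 1.5 (V_new/V_old).
Step 2:
                    B           D           M
  Initial  6.6053e-04       2.227       2.666
  Change  -2.2010e-04  2.2010e-04  2.2010e-04
  Equil    4.4043e-04       2.227       2.666
  solve Keq expr → x = 2.2010e-04; check Q = 1.3480e+04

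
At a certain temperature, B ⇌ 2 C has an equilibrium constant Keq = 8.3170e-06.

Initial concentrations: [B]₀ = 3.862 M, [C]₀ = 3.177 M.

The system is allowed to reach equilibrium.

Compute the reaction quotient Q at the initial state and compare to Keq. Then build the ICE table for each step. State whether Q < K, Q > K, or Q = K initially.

Q₀ = 2.613 vs Keq = 8.3170e-06 ⇒ Q>K, reverse
Step 1:
                    B           C
  Initial       3.862       3.177
  Change        1.585       -3.17
  Equil         5.447    0.006731
  solve Keq expr → x = -1.585; check Q = 8.3170e-06

Q₀ = 2.613; Q > K (proceeds reverse)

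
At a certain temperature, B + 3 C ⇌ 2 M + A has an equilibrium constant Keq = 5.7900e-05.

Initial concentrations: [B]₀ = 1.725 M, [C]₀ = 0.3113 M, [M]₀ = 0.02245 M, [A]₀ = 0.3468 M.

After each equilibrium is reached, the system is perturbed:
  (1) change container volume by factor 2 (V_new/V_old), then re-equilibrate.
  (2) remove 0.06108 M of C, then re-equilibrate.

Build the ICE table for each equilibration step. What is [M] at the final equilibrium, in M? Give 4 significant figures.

Q₀ = 0.003359 vs Keq = 5.7900e-05 ⇒ Q>K, reverse
Step 1:
                   B          C          M          A
  init         1.725     0.3113    0.02245     0.3468
  Δ         0.009516    0.02855   -0.01903  -0.009516
  eq           1.735     0.3398   0.003419     0.3373
  solve Keq expr → x = -0.009516; check Q = 5.7900e-05
Then change container volume by factor 2 (V_new/V_old).
Step 2:
                   B          C          M          A
  init        0.8673     0.1699   0.001709     0.1686
  Δ       2.4586e-04 7.3757e-04 -4.9171e-04 -2.4586e-04
  eq          0.8675     0.1707   0.001218     0.1684
  solve Keq expr → x = -2.4586e-04; check Q = 5.7900e-05
Then remove 0.06108 M of C.
Step 3:
                   B          C          M          A
  init        0.8675     0.1096   0.001218     0.1684
  Δ       2.9148e-04 8.7444e-04 -5.8296e-04 -2.9148e-04
  eq          0.8678     0.1105 6.3466e-04     0.1681
  solve Keq expr → x = -2.9148e-04; check Q = 5.7900e-05

[M]_eq = 6.3466e-04 M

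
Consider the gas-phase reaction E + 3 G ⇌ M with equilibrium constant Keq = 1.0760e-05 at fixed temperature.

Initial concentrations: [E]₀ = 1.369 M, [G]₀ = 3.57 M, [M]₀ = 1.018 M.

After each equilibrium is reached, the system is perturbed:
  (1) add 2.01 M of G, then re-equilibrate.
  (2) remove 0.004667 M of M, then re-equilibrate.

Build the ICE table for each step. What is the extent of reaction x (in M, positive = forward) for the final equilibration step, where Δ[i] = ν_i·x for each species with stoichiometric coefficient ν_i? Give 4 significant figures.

x = 0.004559 M

Q₀ = 0.01634 vs Keq = 1.0760e-05 ⇒ Q>K, reverse
Step 1:
                    E           G           M
  init          1.369        3.57       1.018
  Δ             1.011       3.032      -1.011
  eq             2.38       6.602    0.007368
  solve Keq expr → x = -1.011; check Q = 1.0760e-05
Then add 2.01 M of G.
Step 2:
                    E           G           M
  init           2.38       8.612    0.007368
  Δ         -0.008777    -0.02633    0.008777
  eq            2.371       8.586     0.01614
  solve Keq expr → x = 0.008777; check Q = 1.0760e-05
Then remove 0.004667 M of M.
Step 3:
                    E           G           M
  init          2.371       8.586     0.01148
  Δ         -0.004559    -0.01368    0.004559
  eq            2.366       8.572     0.01604
  solve Keq expr → x = 0.004559; check Q = 1.0760e-05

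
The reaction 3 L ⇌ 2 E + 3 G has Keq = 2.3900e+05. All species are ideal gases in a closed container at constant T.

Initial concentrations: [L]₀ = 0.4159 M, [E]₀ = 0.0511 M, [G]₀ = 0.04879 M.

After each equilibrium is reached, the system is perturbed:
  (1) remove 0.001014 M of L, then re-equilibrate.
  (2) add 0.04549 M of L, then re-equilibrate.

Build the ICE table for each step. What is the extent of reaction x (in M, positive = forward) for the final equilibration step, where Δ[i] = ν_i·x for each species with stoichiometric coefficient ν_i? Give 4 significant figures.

x = 0.01497 M

Q₀ = 4.2157e-06 vs Keq = 2.3900e+05 ⇒ Q<K, forward
Step 1:
                  L         E         G
  Initial    0.4159    0.0511   0.04879
  Change    -0.4124    0.2749    0.4124
  Equil     0.00352     0.326    0.4612
  solve Keq expr → x = 0.1375; check Q = 2.3900e+05
Then remove 0.001014 M of L.
Step 2:
                  L         E         G
  Initial  0.002506     0.326    0.4612
  Change   0.001002 -6.6771e-04 -0.001002
  Equil    0.003508    0.3254    0.4602
  solve Keq expr → x = -3.3385e-04; check Q = 2.3900e+05
Then add 0.04549 M of L.
Step 3:
                  L         E         G
  Initial     0.049    0.3254    0.4602
  Change   -0.04491   0.02994   0.04491
  Equil    0.004083    0.3553    0.5051
  solve Keq expr → x = 0.01497; check Q = 2.3900e+05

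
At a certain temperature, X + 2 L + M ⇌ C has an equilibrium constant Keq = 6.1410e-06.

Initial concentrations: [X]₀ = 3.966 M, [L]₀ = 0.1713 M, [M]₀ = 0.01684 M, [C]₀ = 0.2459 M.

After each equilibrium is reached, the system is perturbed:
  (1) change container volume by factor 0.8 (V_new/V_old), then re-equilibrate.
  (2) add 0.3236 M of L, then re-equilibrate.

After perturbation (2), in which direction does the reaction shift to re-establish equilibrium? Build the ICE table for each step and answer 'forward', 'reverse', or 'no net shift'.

Q₀ = 125.5 vs Keq = 6.1410e-06 ⇒ Q>K, reverse
Step 1:
                   X          L          M          C
  init         3.966     0.1713    0.01684     0.2459
  Δ           0.2459     0.4918     0.2459    -0.2459
  eq           4.212     0.6631     0.2627 2.9881e-06
  solve Keq expr → x = -0.2459; check Q = 6.1410e-06
Then change container volume by factor 0.8 (V_new/V_old).
Step 2:
                   X          L          M          C
  init         5.265     0.8289     0.3284 3.7351e-06
  Δ       -3.5598e-06 -7.1196e-06 -3.5598e-06 3.5598e-06
  eq           5.265     0.8289     0.3284 7.2948e-06
  solve Keq expr → x = 3.5598e-06; check Q = 6.1410e-06
Then add 0.3236 M of L.
Step 3:
                   X          L          M          C
  init         5.265      1.152     0.3284 7.2948e-06
  Δ       -6.8073e-06 -1.3615e-05 -6.8073e-06 6.8073e-06
  eq           5.265      1.152     0.3284 1.4102e-05
  solve Keq expr → x = 6.8073e-06; check Q = 6.1410e-06

Direction: forward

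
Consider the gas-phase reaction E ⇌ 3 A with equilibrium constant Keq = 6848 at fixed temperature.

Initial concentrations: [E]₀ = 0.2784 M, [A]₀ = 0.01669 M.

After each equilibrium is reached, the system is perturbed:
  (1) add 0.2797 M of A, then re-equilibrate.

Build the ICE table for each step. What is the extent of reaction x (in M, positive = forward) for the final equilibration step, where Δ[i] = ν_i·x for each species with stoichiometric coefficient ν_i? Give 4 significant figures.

Q₀ = 1.6699e-05 vs Keq = 6848 ⇒ Q<K, forward
Step 1:
                    E           A
  I            0.2784     0.01669
  C           -0.2783      0.8349
  E        9.0193e-05      0.8516
  solve Keq expr → x = 0.2783; check Q = 6848
Then add 0.2797 M of A.
Step 2:
                    E           A
  I        9.0193e-05       1.131
  C        1.2105e-04 -3.6314e-04
  E        2.1124e-04       1.131
  solve Keq expr → x = -1.2105e-04; check Q = 6848

x = -1.2105e-04 M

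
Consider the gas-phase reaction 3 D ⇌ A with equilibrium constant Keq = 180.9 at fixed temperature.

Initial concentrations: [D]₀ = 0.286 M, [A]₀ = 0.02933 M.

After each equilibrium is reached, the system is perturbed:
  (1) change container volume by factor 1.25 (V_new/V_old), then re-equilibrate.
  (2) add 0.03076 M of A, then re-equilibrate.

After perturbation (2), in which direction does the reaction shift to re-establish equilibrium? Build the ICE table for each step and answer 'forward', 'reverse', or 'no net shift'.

Q₀ = 1.254 vs Keq = 180.9 ⇒ Q<K, forward
Step 1:
                   D          A
  init         0.286    0.02933
  Δ          -0.2046     0.0682
  eq         0.08139    0.09753
  solve Keq expr → x = 0.0682; check Q = 180.9
Then change container volume by factor 1.25 (V_new/V_old).
Step 2:
                   D          A
  init       0.06511    0.07803
  Δ         0.009417  -0.003139
  eq         0.07453    0.07489
  solve Keq expr → x = -0.003139; check Q = 180.9
Then add 0.03076 M of A.
Step 3:
                   D          A
  init       0.07453     0.1056
  Δ         0.008321  -0.002774
  eq         0.08285     0.1029
  solve Keq expr → x = -0.002774; check Q = 180.9

Direction: reverse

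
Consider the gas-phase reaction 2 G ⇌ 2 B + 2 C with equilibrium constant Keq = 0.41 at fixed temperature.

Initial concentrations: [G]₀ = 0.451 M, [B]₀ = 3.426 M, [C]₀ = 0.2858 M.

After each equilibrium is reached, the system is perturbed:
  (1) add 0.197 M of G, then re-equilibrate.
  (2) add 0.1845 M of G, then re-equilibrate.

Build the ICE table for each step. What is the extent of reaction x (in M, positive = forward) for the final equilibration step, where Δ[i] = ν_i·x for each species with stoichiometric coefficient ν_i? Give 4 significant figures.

Q₀ = 4.714 vs Keq = 0.41 ⇒ Q>K, reverse
Step 1:
                   G          B          C
  Initial      0.451      3.426     0.2858
  Change      0.1649    -0.1649    -0.1649
  Equil       0.6159      3.261     0.1209
  solve Keq expr → x = -0.08244; check Q = 0.41
Then add 0.197 M of G.
Step 2:
                   G          B          C
  Initial     0.8129      3.261     0.1209
  Change    -0.03112    0.03112    0.03112
  Equil       0.7818      3.292      0.152
  solve Keq expr → x = 0.01556; check Q = 0.41
Then add 0.1845 M of G.
Step 3:
                   G          B          C
  Initial     0.9663      3.292      0.152
  Change    -0.02872    0.02872    0.02872
  Equil       0.9375      3.321     0.1808
  solve Keq expr → x = 0.01436; check Q = 0.41

x = 0.01436 M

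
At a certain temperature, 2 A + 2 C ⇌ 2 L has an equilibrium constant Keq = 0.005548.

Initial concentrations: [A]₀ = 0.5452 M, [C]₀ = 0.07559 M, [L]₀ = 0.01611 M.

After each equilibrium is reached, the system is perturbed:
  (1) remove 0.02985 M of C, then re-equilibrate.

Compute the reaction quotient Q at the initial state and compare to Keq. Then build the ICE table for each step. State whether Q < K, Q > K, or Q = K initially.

Q₀ = 0.1528 vs Keq = 0.005548 ⇒ Q>K, reverse
Step 1:
                  A         C         L
  I          0.5452   0.07559   0.01611
  C         0.01245   0.01245  -0.01245
  E          0.5577   0.08804  0.003657
  solve Keq expr → x = -0.006226; check Q = 0.005548
Then remove 0.02985 M of C.
Step 2:
                  A         C         L
  I          0.5577   0.05819  0.003657
  C        0.001185  0.001185 -0.001185
  E          0.5588   0.05938  0.002472
  solve Keq expr → x = -5.9270e-04; check Q = 0.005548

Q₀ = 0.1528; Q > K (proceeds reverse)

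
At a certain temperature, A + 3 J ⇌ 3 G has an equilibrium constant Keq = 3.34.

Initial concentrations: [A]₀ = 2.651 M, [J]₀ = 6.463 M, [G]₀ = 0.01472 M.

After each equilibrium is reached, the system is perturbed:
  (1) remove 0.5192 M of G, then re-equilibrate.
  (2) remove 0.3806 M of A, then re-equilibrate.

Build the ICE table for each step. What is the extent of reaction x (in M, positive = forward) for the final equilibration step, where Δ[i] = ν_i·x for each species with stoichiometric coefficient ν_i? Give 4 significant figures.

Q₀ = 4.4567e-09 vs Keq = 3.34 ⇒ Q<K, forward
Step 1:
                   A          J          G
  I            2.651      6.463    0.01472
  C           -1.336     -4.007      4.007
  E            1.315      2.456      4.022
  solve Keq expr → x = 1.336; check Q = 3.34
Then remove 0.5192 M of G.
Step 2:
                   A          J          G
  I            1.315      2.456      3.503
  C         -0.05851    -0.1755     0.1755
  E            1.257       2.28      3.678
  solve Keq expr → x = 0.05851; check Q = 3.34
Then remove 0.3806 M of A.
Step 3:
                   A          J          G
  I           0.8761       2.28      3.678
  C          0.04853     0.1456    -0.1456
  E           0.9247      2.426      3.533
  solve Keq expr → x = -0.04853; check Q = 3.34

x = -0.04853 M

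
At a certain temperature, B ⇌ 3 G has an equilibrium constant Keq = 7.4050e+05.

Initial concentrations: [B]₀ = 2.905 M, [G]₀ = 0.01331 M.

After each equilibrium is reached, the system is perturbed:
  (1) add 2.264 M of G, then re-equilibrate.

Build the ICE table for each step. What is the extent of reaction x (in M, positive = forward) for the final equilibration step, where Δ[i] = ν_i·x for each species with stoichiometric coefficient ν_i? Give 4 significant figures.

x = -8.9389e-04 M

Q₀ = 8.1169e-07 vs Keq = 7.4050e+05 ⇒ Q<K, forward
Step 1:
                   B          G
  init         2.905    0.01331
  Δ           -2.904      8.712
  eq      8.9715e-04      8.726
  solve Keq expr → x = 2.904; check Q = 7.4050e+05
Then add 2.264 M of G.
Step 2:
                   B          G
  init    8.9715e-04      10.99
  Δ       8.9389e-04  -0.002682
  eq        0.001791      10.99
  solve Keq expr → x = -8.9389e-04; check Q = 7.4050e+05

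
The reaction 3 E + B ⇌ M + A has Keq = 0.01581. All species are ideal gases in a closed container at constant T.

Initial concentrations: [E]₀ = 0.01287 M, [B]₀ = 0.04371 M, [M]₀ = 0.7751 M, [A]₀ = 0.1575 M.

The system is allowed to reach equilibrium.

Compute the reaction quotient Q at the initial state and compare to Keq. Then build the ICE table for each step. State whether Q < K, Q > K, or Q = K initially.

Q₀ = 1.3102e+06 vs Keq = 0.01581 ⇒ Q>K, reverse
Step 1:
                    E           B           M           A
  Initial     0.01287     0.04371      0.7751      0.1575
  Change       0.4708      0.1569     -0.1569     -0.1569
  Equil        0.4836      0.2006      0.6182  5.8043e-04
  solve Keq expr → x = -0.1569; check Q = 0.01581

Q₀ = 1.3102e+06; Q > K (proceeds reverse)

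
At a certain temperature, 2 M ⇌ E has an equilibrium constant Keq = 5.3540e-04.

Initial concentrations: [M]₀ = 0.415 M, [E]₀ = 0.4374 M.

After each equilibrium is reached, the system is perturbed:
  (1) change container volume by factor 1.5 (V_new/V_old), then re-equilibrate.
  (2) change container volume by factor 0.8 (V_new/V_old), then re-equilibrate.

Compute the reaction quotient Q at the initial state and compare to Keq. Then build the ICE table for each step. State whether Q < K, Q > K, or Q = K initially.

Q₀ = 2.54 vs Keq = 5.3540e-04 ⇒ Q>K, reverse
Step 1:
                  M         E
  Initial     0.415    0.4374
  Change      0.873   -0.4365
  Equil       1.288 8.8823e-04
  solve Keq expr → x = -0.4365; check Q = 5.3540e-04
Then change container volume by factor 1.5 (V_new/V_old).
Step 2:
                  M         E
  Initial    0.8587 5.9215e-04
  Change  3.9404e-04 -1.9702e-04
  Equil      0.8591 3.9513e-04
  solve Keq expr → x = -1.9702e-04; check Q = 5.3540e-04
Then change container volume by factor 0.8 (V_new/V_old).
Step 3:
                  M         E
  Initial     1.074 4.9391e-04
  Change  -2.4639e-04 1.2320e-04
  Equil       1.074 6.1711e-04
  solve Keq expr → x = 1.2320e-04; check Q = 5.3540e-04

Q₀ = 2.54; Q > K (proceeds reverse)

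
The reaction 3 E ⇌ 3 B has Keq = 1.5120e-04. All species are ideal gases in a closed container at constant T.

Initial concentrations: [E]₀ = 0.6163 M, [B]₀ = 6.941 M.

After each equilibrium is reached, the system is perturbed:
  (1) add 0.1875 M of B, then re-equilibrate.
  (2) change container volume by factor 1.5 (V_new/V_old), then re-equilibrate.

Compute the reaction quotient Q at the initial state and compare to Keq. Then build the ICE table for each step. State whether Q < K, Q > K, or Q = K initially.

Q₀ = 1429 vs Keq = 1.5120e-04 ⇒ Q>K, reverse
Step 1:
                  E         B
  Initial    0.6163     6.941
  Change      6.559    -6.559
  Equil       7.175    0.3822
  solve Keq expr → x = -2.186; check Q = 1.5120e-04
Then add 0.1875 M of B.
Step 2:
                  E         B
  Initial     7.175    0.5697
  Change      0.178    -0.178
  Equil       7.353    0.3917
  solve Keq expr → x = -0.05934; check Q = 1.5120e-04
Then change container volume by factor 1.5 (V_new/V_old).
Step 3:
                  E         B
  Initial     4.902    0.2612
  Change          0         0
  Equil       4.902    0.2612
  solve Keq expr → x = 0; check Q = 1.5120e-04

Q₀ = 1429; Q > K (proceeds reverse)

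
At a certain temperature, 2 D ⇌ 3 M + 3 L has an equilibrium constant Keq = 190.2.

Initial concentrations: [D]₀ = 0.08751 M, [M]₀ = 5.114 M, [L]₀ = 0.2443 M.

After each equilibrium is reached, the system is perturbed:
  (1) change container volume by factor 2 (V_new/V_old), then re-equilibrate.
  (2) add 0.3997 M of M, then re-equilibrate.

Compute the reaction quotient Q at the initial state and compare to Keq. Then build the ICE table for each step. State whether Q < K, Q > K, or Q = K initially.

Q₀ = 254.6 vs Keq = 190.2 ⇒ Q>K, reverse
Step 1:
                   D          M          L
  I          0.08751      5.114     0.2443
  C         0.006998    -0.0105    -0.0105
  E          0.09451      5.104     0.2338
  solve Keq expr → x = -0.003499; check Q = 190.2
Then change container volume by factor 2 (V_new/V_old).
Step 2:
                   D          M          L
  I          0.04725      2.552     0.1169
  C         -0.02805    0.04208    0.04208
  E           0.0192      2.594      0.159
  solve Keq expr → x = 0.01403; check Q = 190.2
Then add 0.3997 M of M.
Step 3:
                   D          M          L
  I           0.0192      2.994      0.159
  C         0.003408  -0.005112  -0.005112
  E          0.02261      2.988     0.1539
  solve Keq expr → x = -0.001704; check Q = 190.2

Q₀ = 254.6; Q > K (proceeds reverse)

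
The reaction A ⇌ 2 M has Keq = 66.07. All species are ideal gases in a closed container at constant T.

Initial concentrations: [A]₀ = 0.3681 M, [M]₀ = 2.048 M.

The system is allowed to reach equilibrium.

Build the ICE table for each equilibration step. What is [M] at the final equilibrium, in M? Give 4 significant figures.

[M]_eq = 2.582 M

Q₀ = 11.39 vs Keq = 66.07 ⇒ Q<K, forward
Step 1:
                    A           M
  Initial      0.3681       2.048
  Change      -0.2672      0.5343
  Equil        0.1009       2.582
  solve Keq expr → x = 0.2672; check Q = 66.07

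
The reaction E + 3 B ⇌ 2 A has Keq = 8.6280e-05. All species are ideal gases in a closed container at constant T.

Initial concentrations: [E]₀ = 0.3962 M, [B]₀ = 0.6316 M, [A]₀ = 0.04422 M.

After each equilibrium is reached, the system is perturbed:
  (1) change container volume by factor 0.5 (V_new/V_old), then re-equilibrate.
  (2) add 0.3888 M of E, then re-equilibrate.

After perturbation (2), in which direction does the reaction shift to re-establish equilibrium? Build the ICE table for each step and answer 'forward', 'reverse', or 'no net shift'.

Direction: forward

Q₀ = 0.01959 vs Keq = 8.6280e-05 ⇒ Q>K, reverse
Step 1:
                  E         B         A
  init       0.3962    0.6316   0.04422
  Δ         0.02038   0.06114  -0.04076
  eq         0.4166    0.6927  0.003457
  solve Keq expr → x = -0.02038; check Q = 8.6280e-05
Then change container volume by factor 0.5 (V_new/V_old).
Step 2:
                  E         B         A
  init       0.8332     1.385  0.006913
  Δ       -0.003367   -0.0101  0.006735
  eq         0.8298     1.375   0.01365
  solve Keq expr → x = 0.003367; check Q = 8.6280e-05
Then add 0.3888 M of E.
Step 3:
                  E         B         A
  init        1.219     1.375   0.01365
  Δ       -0.001403 -0.004209  0.002806
  eq          1.217     1.371   0.01645
  solve Keq expr → x = 0.001403; check Q = 8.6280e-05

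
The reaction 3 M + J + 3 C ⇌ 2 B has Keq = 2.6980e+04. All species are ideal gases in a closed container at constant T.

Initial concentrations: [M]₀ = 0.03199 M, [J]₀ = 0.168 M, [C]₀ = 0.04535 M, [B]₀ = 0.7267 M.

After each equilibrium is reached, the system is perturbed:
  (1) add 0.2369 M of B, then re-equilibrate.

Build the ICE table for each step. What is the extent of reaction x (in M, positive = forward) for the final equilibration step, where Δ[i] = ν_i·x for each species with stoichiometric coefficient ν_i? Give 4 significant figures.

x = -0.006831 M

Q₀ = 1.0295e+09 vs Keq = 2.6980e+04 ⇒ Q>K, reverse
Step 1:
                    M           J           C           B
  init        0.03199       0.168     0.04535      0.7267
  Δ            0.1615     0.05382      0.1615     -0.1076
  eq           0.1935      0.2218      0.2068      0.6191
  solve Keq expr → x = -0.05382; check Q = 2.6980e+04
Then add 0.2369 M of B.
Step 2:
                    M           J           C           B
  init         0.1935      0.2218      0.2068       0.856
  Δ           0.02049    0.006831     0.02049    -0.01366
  eq           0.2139      0.2287      0.2273      0.8423
  solve Keq expr → x = -0.006831; check Q = 2.6980e+04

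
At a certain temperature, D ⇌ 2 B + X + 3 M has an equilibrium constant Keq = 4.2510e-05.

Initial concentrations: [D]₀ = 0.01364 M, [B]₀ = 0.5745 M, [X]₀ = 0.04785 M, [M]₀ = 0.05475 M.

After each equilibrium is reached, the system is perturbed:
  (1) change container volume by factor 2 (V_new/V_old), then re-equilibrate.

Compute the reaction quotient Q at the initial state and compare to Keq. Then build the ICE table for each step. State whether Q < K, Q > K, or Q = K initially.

Q₀ = 1.9002e-04 vs Keq = 4.2510e-05 ⇒ Q>K, reverse
Step 1:
                    D           B           X           M
  Initial     0.01364      0.5745     0.04785     0.05475
  Change     0.005253    -0.01051   -0.005253    -0.01576
  Equil       0.01889       0.564      0.0426     0.03899
  solve Keq expr → x = -0.005253; check Q = 4.2510e-05
Then change container volume by factor 2 (V_new/V_old).
Step 2:
                    D           B           X           M
  Initial    0.009447       0.282      0.0213      0.0195
  Change    -0.006278     0.01256    0.006278     0.01883
  Equil      0.003169      0.2946     0.02758     0.03833
  solve Keq expr → x = 0.006278; check Q = 4.2510e-05

Q₀ = 1.9002e-04; Q > K (proceeds reverse)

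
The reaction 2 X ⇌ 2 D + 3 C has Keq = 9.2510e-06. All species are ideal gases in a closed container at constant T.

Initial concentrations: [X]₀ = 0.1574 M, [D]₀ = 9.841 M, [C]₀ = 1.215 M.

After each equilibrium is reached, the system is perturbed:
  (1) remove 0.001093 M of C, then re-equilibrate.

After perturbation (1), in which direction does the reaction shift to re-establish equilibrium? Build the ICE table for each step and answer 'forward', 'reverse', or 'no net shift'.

Direction: forward

Q₀ = 7011 vs Keq = 9.2510e-06 ⇒ Q>K, reverse
Step 1:
                    X           D           C
  Initial      0.1574       9.841       1.215
  Change       0.8069     -0.8069       -1.21
  Equil        0.9643       9.034    0.004724
  solve Keq expr → x = -0.4034; check Q = 9.2510e-06
Then remove 0.001093 M of C.
Step 2:
                    X           D           C
  Initial      0.9643       9.034    0.003631
  Change  -7.2692e-04  7.2692e-04     0.00109
  Equil        0.9635       9.035    0.004721
  solve Keq expr → x = 3.6346e-04; check Q = 9.2510e-06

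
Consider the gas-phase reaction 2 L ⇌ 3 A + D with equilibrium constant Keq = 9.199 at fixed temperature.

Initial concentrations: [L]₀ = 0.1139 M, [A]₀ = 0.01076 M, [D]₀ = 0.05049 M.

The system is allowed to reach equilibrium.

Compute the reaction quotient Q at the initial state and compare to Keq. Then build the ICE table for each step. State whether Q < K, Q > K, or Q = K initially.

Q₀ = 4.8484e-06; Q < K (proceeds forward)

Q₀ = 4.8484e-06 vs Keq = 9.199 ⇒ Q<K, forward
Step 1:
                  L         A         D
  I          0.1139   0.01076   0.05049
  C         -0.1064    0.1596   0.05322
  E        0.007469    0.1704    0.1037
  solve Keq expr → x = 0.05322; check Q = 9.199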